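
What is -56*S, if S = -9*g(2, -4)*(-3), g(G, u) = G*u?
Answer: 12096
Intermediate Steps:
S = -216 (S = -18*(-4)*(-3) = -9*(-8)*(-3) = 72*(-3) = -216)
-56*S = -56*(-216) = 12096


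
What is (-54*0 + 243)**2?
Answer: 59049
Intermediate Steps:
(-54*0 + 243)**2 = (0 + 243)**2 = 243**2 = 59049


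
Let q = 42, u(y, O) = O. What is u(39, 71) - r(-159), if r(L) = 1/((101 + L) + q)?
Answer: 1137/16 ≈ 71.063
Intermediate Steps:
r(L) = 1/(143 + L) (r(L) = 1/((101 + L) + 42) = 1/(143 + L))
u(39, 71) - r(-159) = 71 - 1/(143 - 159) = 71 - 1/(-16) = 71 - 1*(-1/16) = 71 + 1/16 = 1137/16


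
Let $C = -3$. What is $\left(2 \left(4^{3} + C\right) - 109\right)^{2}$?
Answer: $169$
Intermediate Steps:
$\left(2 \left(4^{3} + C\right) - 109\right)^{2} = \left(2 \left(4^{3} - 3\right) - 109\right)^{2} = \left(2 \left(64 - 3\right) - 109\right)^{2} = \left(2 \cdot 61 - 109\right)^{2} = \left(122 - 109\right)^{2} = 13^{2} = 169$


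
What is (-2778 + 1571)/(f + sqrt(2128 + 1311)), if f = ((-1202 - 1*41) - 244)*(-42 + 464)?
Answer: 757409398/393773816757 + 1207*sqrt(3439)/393773816757 ≈ 0.0019236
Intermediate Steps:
f = -627514 (f = ((-1202 - 41) - 244)*422 = (-1243 - 244)*422 = -1487*422 = -627514)
(-2778 + 1571)/(f + sqrt(2128 + 1311)) = (-2778 + 1571)/(-627514 + sqrt(2128 + 1311)) = -1207/(-627514 + sqrt(3439))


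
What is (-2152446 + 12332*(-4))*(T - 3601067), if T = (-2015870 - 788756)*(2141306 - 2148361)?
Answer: -43557772903333962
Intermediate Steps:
T = 19786636430 (T = -2804626*(-7055) = 19786636430)
(-2152446 + 12332*(-4))*(T - 3601067) = (-2152446 + 12332*(-4))*(19786636430 - 3601067) = (-2152446 - 49328)*19783035363 = -2201774*19783035363 = -43557772903333962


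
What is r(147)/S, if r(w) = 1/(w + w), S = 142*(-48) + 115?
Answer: -1/1970094 ≈ -5.0759e-7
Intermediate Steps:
S = -6701 (S = -6816 + 115 = -6701)
r(w) = 1/(2*w)
r(147)/S = ((1/2)/147)/(-6701) = ((1/2)*(1/147))*(-1/6701) = (1/294)*(-1/6701) = -1/1970094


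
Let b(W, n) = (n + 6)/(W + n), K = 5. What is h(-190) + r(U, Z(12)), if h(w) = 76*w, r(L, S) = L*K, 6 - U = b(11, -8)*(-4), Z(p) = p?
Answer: -43270/3 ≈ -14423.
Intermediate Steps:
b(W, n) = (6 + n)/(W + n)
U = 10/3 (U = 6 - (6 - 8)/(11 - 8)*(-4) = 6 - -2/3*(-4) = 6 - (1/3)*(-2)*(-4) = 6 - (-2)*(-4)/3 = 6 - 1*8/3 = 6 - 8/3 = 10/3 ≈ 3.3333)
r(L, S) = 5*L (r(L, S) = L*5 = 5*L)
h(-190) + r(U, Z(12)) = 76*(-190) + 5*(10/3) = -14440 + 50/3 = -43270/3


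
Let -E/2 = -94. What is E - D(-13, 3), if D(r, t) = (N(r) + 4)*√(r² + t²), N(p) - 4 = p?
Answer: 188 + 5*√178 ≈ 254.71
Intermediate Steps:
N(p) = 4 + p
D(r, t) = √(r² + t²)*(8 + r) (D(r, t) = ((4 + r) + 4)*√(r² + t²) = (8 + r)*√(r² + t²) = √(r² + t²)*(8 + r))
E = 188 (E = -2*(-94) = 188)
E - D(-13, 3) = 188 - √((-13)² + 3²)*(8 - 13) = 188 - √(169 + 9)*(-5) = 188 - √178*(-5) = 188 - (-5)*√178 = 188 + 5*√178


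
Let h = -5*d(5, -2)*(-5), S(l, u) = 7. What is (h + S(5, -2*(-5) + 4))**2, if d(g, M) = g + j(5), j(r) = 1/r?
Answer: 18769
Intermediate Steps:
d(g, M) = 1/5 + g (d(g, M) = g + 1/5 = 1/5 + g)
h = 130 (h = -5*(1/5 + 5)*(-5) = -5*26/5*(-5) = -26*(-5) = 130)
(h + S(5, -2*(-5) + 4))**2 = (130 + 7)**2 = 137**2 = 18769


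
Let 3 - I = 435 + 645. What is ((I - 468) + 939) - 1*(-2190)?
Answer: 1584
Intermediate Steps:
I = -1077 (I = 3 - (435 + 645) = 3 - 1*1080 = 3 - 1080 = -1077)
((I - 468) + 939) - 1*(-2190) = ((-1077 - 468) + 939) - 1*(-2190) = (-1545 + 939) + 2190 = -606 + 2190 = 1584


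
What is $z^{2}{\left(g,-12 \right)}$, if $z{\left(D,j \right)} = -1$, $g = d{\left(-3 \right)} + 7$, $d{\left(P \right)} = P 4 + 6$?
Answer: $1$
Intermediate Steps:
$d{\left(P \right)} = 6 + 4 P$ ($d{\left(P \right)} = 4 P + 6 = 6 + 4 P$)
$g = 1$ ($g = \left(6 + 4 \left(-3\right)\right) + 7 = \left(6 - 12\right) + 7 = -6 + 7 = 1$)
$z^{2}{\left(g,-12 \right)} = \left(-1\right)^{2} = 1$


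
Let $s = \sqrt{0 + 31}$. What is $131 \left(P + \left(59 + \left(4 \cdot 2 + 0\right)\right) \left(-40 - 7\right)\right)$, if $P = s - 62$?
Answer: $-420641 + 131 \sqrt{31} \approx -4.1991 \cdot 10^{5}$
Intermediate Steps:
$s = \sqrt{31} \approx 5.5678$
$P = -62 + \sqrt{31}$ ($P = \sqrt{31} - 62 = -62 + \sqrt{31} \approx -56.432$)
$131 \left(P + \left(59 + \left(4 \cdot 2 + 0\right)\right) \left(-40 - 7\right)\right) = 131 \left(\left(-62 + \sqrt{31}\right) + \left(59 + \left(4 \cdot 2 + 0\right)\right) \left(-40 - 7\right)\right) = 131 \left(\left(-62 + \sqrt{31}\right) + \left(59 + \left(8 + 0\right)\right) \left(-47\right)\right) = 131 \left(\left(-62 + \sqrt{31}\right) + \left(59 + 8\right) \left(-47\right)\right) = 131 \left(\left(-62 + \sqrt{31}\right) + 67 \left(-47\right)\right) = 131 \left(\left(-62 + \sqrt{31}\right) - 3149\right) = 131 \left(-3211 + \sqrt{31}\right) = -420641 + 131 \sqrt{31}$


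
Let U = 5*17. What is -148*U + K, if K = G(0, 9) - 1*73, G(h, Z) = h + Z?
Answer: -12644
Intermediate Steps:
G(h, Z) = Z + h
U = 85
K = -64 (K = (9 + 0) - 1*73 = 9 - 73 = -64)
-148*U + K = -148*85 - 64 = -12580 - 64 = -12644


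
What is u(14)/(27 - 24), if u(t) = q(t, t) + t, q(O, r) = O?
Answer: 28/3 ≈ 9.3333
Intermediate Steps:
u(t) = 2*t (u(t) = t + t = 2*t)
u(14)/(27 - 24) = (2*14)/(27 - 24) = 28/3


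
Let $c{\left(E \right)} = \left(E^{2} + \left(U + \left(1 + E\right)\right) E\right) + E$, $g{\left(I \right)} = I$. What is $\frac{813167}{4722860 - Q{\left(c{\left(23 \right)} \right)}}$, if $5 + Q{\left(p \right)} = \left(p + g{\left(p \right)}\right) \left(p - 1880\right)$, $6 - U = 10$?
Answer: $\frac{813167}{6479697} \approx 0.12549$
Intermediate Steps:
$U = -4$ ($U = 6 - 10 = -4$)
$c{\left(E \right)} = E + E^{2} + E \left(-3 + E\right)$ ($c{\left(E \right)} = \left(E^{2} + \left(-4 + \left(1 + E\right)\right) E\right) + E = \left(E^{2} + \left(-3 + E\right) E\right) + E = \left(E^{2} + E \left(-3 + E\right)\right) + E = E + E^{2} + E \left(-3 + E\right)$)
$Q{\left(p \right)} = -5 + 2 p \left(-1880 + p\right)$ ($Q{\left(p \right)} = -5 + \left(p + p\right) \left(p - 1880\right) = -5 + 2 p \left(-1880 + p\right)$)
$\frac{813167}{4722860 - Q{\left(c{\left(23 \right)} \right)}} = \frac{813167}{4722860 - \left(-5 - 3760 \cdot 2 \cdot 23 \left(-1 + 23\right) + 2 \left(2 \cdot 23 \left(-1 + 23\right)\right)^{2}\right)} = \frac{813167}{4722860 - \left(-5 - 3760 \cdot 2 \cdot 23 \cdot 22 + 2 \left(2 \cdot 23 \cdot 22\right)^{2}\right)} = \frac{813167}{4722860 - \left(-5 - 3805120 + 2 \cdot 1012^{2}\right)} = \frac{813167}{4722860 - \left(-5 - 3805120 + 2 \cdot 1024144\right)} = \frac{813167}{4722860 - \left(-5 - 3805120 + 2048288\right)} = \frac{813167}{4722860 - -1756837} = \frac{813167}{4722860 + 1756837} = \frac{813167}{6479697}$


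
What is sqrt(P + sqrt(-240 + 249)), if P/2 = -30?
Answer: I*sqrt(57) ≈ 7.5498*I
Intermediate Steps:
P = -60 (P = 2*(-30) = -60)
sqrt(P + sqrt(-240 + 249)) = sqrt(-60 + sqrt(-240 + 249)) = sqrt(-60 + sqrt(9)) = sqrt(-60 + 3) = sqrt(-57) = I*sqrt(57)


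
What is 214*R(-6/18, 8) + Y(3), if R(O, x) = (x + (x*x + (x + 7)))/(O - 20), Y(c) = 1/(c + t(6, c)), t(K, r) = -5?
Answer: -111769/122 ≈ -916.14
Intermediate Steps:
Y(c) = 1/(-5 + c) (Y(c) = 1/(c - 5) = 1/(-5 + c))
R(O, x) = (7 + x² + 2*x)/(-20 + O) (R(O, x) = (x + (x² + (7 + x)))/(-20 + O) = (x + (7 + x + x²))/(-20 + O) = (7 + x² + 2*x)/(-20 + O))
214*R(-6/18, 8) + Y(3) = 214*((7 + 8² + 2*8)/(-20 - 6/18)) + 1/(-5 + 3) = 214*((7 + 64 + 16)/(-20 - 6*1/18)) + 1/(-2) = 214*(87/(-20 - ⅓)) - ½ = 214*(87/(-61/3)) - ½ = 214*(-3/61*87) - ½ = 214*(-261/61) - ½ = -55854/61 - ½ = -111769/122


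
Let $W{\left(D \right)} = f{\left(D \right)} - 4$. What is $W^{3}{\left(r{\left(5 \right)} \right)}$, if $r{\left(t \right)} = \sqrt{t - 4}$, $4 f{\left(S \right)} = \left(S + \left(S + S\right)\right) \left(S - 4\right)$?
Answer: $- \frac{15625}{64} \approx -244.14$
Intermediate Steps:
$f{\left(S \right)} = \frac{3 S \left(-4 + S\right)}{4}$ ($f{\left(S \right)} = \frac{\left(S + \left(S + S\right)\right) \left(S - 4\right)}{4} = \frac{\left(S + 2 S\right) \left(-4 + S\right)}{4} = \frac{3 S \left(-4 + S\right)}{4}$)
$r{\left(t \right)} = \sqrt{-4 + t}$
$W{\left(D \right)} = -4 + \frac{3 D \left(-4 + D\right)}{4}$ ($W{\left(D \right)} = \frac{3 D \left(-4 + D\right)}{4} - 4 = -4 + \frac{3 D \left(-4 + D\right)}{4}$)
$W^{3}{\left(r{\left(5 \right)} \right)} = \left(-4 + \frac{3 \sqrt{-4 + 5} \left(-4 + \sqrt{-4 + 5}\right)}{4}\right)^{3} = \left(-4 + \frac{3 \sqrt{1} \left(-4 + \sqrt{1}\right)}{4}\right)^{3} = \left(-4 + \frac{3}{4} \cdot 1 \left(-4 + 1\right)\right)^{3} = \left(-4 + \frac{3}{4} \cdot 1 \left(-3\right)\right)^{3} = \left(-4 - \frac{9}{4}\right)^{3} = \left(- \frac{25}{4}\right)^{3} = - \frac{15625}{64}$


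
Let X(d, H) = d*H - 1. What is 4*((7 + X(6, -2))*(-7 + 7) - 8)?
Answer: -32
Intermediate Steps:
X(d, H) = -1 + H*d (X(d, H) = H*d - 1 = -1 + H*d)
4*((7 + X(6, -2))*(-7 + 7) - 8) = 4*((7 + (-1 - 2*6))*(-7 + 7) - 8) = 4*((7 + (-1 - 12))*0 - 8) = 4*((7 - 13)*0 - 8) = 4*(-6*0 - 8) = 4*(0 - 8) = 4*(-8) = -32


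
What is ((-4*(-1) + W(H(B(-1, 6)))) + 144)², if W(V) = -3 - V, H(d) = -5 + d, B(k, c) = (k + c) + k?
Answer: 21316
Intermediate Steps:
B(k, c) = c + 2*k (B(k, c) = (c + k) + k = c + 2*k)
((-4*(-1) + W(H(B(-1, 6)))) + 144)² = ((-4*(-1) + (-3 - (-5 + (6 + 2*(-1))))) + 144)² = ((4 + (-3 - (-5 + (6 - 2)))) + 144)² = ((4 + (-3 - (-5 + 4))) + 144)² = ((4 + (-3 - 1*(-1))) + 144)² = ((4 + (-3 + 1)) + 144)² = ((4 - 2) + 144)² = (2 + 144)² = 146² = 21316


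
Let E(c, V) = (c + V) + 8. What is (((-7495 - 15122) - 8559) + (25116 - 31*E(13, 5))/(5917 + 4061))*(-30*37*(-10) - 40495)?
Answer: 4571654700055/4989 ≈ 9.1635e+8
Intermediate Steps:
E(c, V) = 8 + V + c (E(c, V) = (V + c) + 8 = 8 + V + c)
(((-7495 - 15122) - 8559) + (25116 - 31*E(13, 5))/(5917 + 4061))*(-30*37*(-10) - 40495) = (((-7495 - 15122) - 8559) + (25116 - 31*(8 + 5 + 13))/(5917 + 4061))*(-30*37*(-10) - 40495) = ((-22617 - 8559) + (25116 - 31*26)/9978)*(-1110*(-10) - 40495) = (-31176 + (25116 - 806)*(1/9978))*(11100 - 40495) = (-31176 + 24310*(1/9978))*(-29395) = (-31176 + 12155/4989)*(-29395) = -155524909/4989*(-29395) = 4571654700055/4989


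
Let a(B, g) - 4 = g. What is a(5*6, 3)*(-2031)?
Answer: -14217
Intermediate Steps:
a(B, g) = 4 + g
a(5*6, 3)*(-2031) = (4 + 3)*(-2031) = 7*(-2031) = -14217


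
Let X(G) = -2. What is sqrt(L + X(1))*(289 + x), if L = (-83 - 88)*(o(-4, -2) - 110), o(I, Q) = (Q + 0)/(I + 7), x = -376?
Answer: -87*sqrt(18922) ≈ -11967.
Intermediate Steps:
o(I, Q) = Q/(7 + I)
L = 18924 (L = (-83 - 88)*(-2/(7 - 4) - 110) = -171*(-2/3 - 110) = -171*(-332/3) = 18924)
sqrt(L + X(1))*(289 + x) = sqrt(18924 - 2)*(289 - 376) = sqrt(18922)*(-87) = -87*sqrt(18922)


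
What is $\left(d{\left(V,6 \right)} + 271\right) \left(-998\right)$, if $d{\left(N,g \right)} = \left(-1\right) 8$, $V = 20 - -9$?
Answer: $-262474$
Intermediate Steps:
$V = 29$ ($V = 20 + 9 = 29$)
$d{\left(N,g \right)} = -8$
$\left(d{\left(V,6 \right)} + 271\right) \left(-998\right) = \left(-8 + 271\right) \left(-998\right) = 263 \left(-998\right) = -262474$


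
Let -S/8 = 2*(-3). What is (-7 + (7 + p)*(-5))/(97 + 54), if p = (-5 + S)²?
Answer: -9287/151 ≈ -61.503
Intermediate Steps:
S = 48 (S = -16*(-3) = -8*(-6) = 48)
p = 1849 (p = (-5 + 48)² = 43² = 1849)
(-7 + (7 + p)*(-5))/(97 + 54) = (-7 + (7 + 1849)*(-5))/(97 + 54) = (-7 + 1856*(-5))/151 = (-7 - 9280)*(1/151) = -9287*1/151 = -9287/151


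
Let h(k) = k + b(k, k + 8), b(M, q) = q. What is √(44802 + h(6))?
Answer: √44822 ≈ 211.71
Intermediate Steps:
h(k) = 8 + 2*k (h(k) = k + (k + 8) = k + (8 + k) = 8 + 2*k)
√(44802 + h(6)) = √(44802 + (8 + 2*6)) = √(44802 + (8 + 12)) = √(44802 + 20) = √44822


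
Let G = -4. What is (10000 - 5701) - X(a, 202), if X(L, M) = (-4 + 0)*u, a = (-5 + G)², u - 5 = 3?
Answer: 4331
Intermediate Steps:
u = 8 (u = 5 + 3 = 8)
a = 81 (a = (-5 - 4)² = (-9)² = 81)
X(L, M) = -32 (X(L, M) = (-4 + 0)*8 = -4*8 = -32)
(10000 - 5701) - X(a, 202) = (10000 - 5701) - 1*(-32) = 4299 + 32 = 4331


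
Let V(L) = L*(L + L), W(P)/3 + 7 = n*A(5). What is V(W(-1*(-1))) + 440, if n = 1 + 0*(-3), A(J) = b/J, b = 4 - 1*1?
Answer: 29432/25 ≈ 1177.3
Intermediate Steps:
b = 3 (b = 4 - 1 = 3)
A(J) = 3/J
n = 1 (n = 1 + 0 = 1)
W(P) = -96/5 (W(P) = -21 + 3*(1*(3/5)) = -21 + 3*(1*(3*(⅕))) = -21 + 3*(1*(⅗)) = -21 + 3*(⅗) = -21 + 9/5 = -96/5)
V(L) = 2*L² (V(L) = L*(2*L) = 2*L²)
V(W(-1*(-1))) + 440 = 2*(-96/5)² + 440 = 2*(9216/25) + 440 = 18432/25 + 440 = 29432/25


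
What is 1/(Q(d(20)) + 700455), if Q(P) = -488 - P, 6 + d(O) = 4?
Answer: 1/699969 ≈ 1.4286e-6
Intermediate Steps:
d(O) = -2 (d(O) = -6 + 4 = -2)
1/(Q(d(20)) + 700455) = 1/((-488 - 1*(-2)) + 700455) = 1/((-488 + 2) + 700455) = 1/(-486 + 700455) = 1/699969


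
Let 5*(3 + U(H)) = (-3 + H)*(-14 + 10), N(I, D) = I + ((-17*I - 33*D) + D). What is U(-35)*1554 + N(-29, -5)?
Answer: 216018/5 ≈ 43204.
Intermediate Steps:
N(I, D) = -32*D - 16*I (N(I, D) = I + ((-33*D - 17*I) + D) = I + (-32*D - 17*I) = -32*D - 16*I)
U(H) = -⅗ - 4*H/5 (U(H) = -3 + ((-3 + H)*(-14 + 10))/5 = -3 + ((-3 + H)*(-4))/5 = -3 + (12 - 4*H)/5 = -3 + (12/5 - 4*H/5) = -⅗ - 4*H/5)
U(-35)*1554 + N(-29, -5) = (-⅗ - ⅘*(-35))*1554 + (-32*(-5) - 16*(-29)) = (-⅗ + 28)*1554 + (160 + 464) = (137/5)*1554 + 624 = 212898/5 + 624 = 216018/5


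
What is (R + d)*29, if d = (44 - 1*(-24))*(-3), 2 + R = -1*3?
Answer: -6061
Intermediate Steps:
R = -5 (R = -2 - 1*3 = -2 - 3 = -5)
d = -204 (d = (44 + 24)*(-3) = 68*(-3) = -204)
(R + d)*29 = (-5 - 204)*29 = -209*29 = -6061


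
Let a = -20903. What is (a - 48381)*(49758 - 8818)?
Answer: -2836486960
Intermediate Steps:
(a - 48381)*(49758 - 8818) = (-20903 - 48381)*(49758 - 8818) = -69284*40940 = -2836486960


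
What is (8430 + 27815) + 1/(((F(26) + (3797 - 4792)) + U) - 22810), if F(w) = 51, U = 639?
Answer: 837803174/23115 ≈ 36245.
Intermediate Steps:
(8430 + 27815) + 1/(((F(26) + (3797 - 4792)) + U) - 22810) = (8430 + 27815) + 1/(((51 + (3797 - 4792)) + 639) - 22810) = 36245 + 1/(((51 - 995) + 639) - 22810) = 36245 + 1/((-944 + 639) - 22810) = 36245 + 1/(-305 - 22810) = 36245 + 1/(-23115) = 36245 - 1/23115 = 837803174/23115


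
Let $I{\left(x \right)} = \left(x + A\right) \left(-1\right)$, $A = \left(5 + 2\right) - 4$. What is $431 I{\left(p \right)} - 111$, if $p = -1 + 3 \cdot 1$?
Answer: $-2266$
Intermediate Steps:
$A = 3$ ($A = 7 - 4 = 3$)
$p = 2$ ($p = -1 + 3 = 2$)
$I{\left(x \right)} = -3 - x$ ($I{\left(x \right)} = \left(x + 3\right) \left(-1\right) = \left(3 + x\right) \left(-1\right) = -3 - x$)
$431 I{\left(p \right)} - 111 = 431 \left(-3 - 2\right) - 111 = 431 \left(-5\right) - 111 = -2155 - 111 = -2266$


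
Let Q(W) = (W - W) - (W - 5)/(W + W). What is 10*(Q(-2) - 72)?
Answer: -1475/2 ≈ -737.50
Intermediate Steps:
Q(W) = -(-5 + W)/(2*W) (Q(W) = 0 - (-5 + W)/(2*W) = -(-5 + W)/(2*W))
10*(Q(-2) - 72) = 10*((½)*(5 - 1*(-2))/(-2) - 72) = 10*((½)*(-½)*(5 + 2) - 72) = 10*((½)*(-½)*7 - 72) = 10*(-7/4 - 72) = 10*(-295/4) = -1475/2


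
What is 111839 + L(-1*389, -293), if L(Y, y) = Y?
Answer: 111450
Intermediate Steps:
111839 + L(-1*389, -293) = 111839 - 1*389 = 111839 - 389 = 111450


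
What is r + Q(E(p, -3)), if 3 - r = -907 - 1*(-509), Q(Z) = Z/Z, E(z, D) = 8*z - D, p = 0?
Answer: 402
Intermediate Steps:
E(z, D) = -D + 8*z
Q(Z) = 1
r = 401 (r = 3 - (-907 - 1*(-509)) = 3 - (-907 + 509) = 3 - 1*(-398) = 3 + 398 = 401)
r + Q(E(p, -3)) = 401 + 1 = 402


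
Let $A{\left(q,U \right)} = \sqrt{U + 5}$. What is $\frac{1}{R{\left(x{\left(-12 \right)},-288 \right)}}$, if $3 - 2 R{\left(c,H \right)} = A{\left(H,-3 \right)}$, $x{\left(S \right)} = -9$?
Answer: $\frac{6}{7} + \frac{2 \sqrt{2}}{7} \approx 1.2612$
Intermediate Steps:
$A{\left(q,U \right)} = \sqrt{5 + U}$
$R{\left(c,H \right)} = \frac{3}{2} - \frac{\sqrt{2}}{2}$ ($R{\left(c,H \right)} = \frac{3}{2} - \frac{\sqrt{5 - 3}}{2} = \frac{3}{2} - \frac{\sqrt{2}}{2}$)
$\frac{1}{R{\left(x{\left(-12 \right)},-288 \right)}} = \frac{1}{\frac{3}{2} - \frac{\sqrt{2}}{2}}$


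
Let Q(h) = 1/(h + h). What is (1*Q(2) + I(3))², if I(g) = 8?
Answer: 1089/16 ≈ 68.063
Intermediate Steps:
Q(h) = 1/(2*h)
(1*Q(2) + I(3))² = (1*((½)/2) + 8)² = (1*((½)*(½)) + 8)² = (1*(¼) + 8)² = (¼ + 8)² = (33/4)² = 1089/16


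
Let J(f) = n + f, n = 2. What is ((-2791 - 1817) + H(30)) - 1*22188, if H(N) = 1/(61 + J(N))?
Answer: -2492027/93 ≈ -26796.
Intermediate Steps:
J(f) = 2 + f
H(N) = 1/(63 + N) (H(N) = 1/(61 + (2 + N)) = 1/(63 + N))
((-2791 - 1817) + H(30)) - 1*22188 = ((-2791 - 1817) + 1/(63 + 30)) - 1*22188 = (-4608 + 1/93) - 22188 = -428543/93 - 22188 = -2492027/93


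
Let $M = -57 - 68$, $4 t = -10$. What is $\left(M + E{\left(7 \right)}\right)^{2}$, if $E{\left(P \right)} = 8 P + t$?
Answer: $\frac{20449}{4} \approx 5112.3$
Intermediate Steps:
$t = - \frac{5}{2}$ ($t = \frac{1}{4} \left(-10\right) = - \frac{5}{2} \approx -2.5$)
$E{\left(P \right)} = - \frac{5}{2} + 8 P$ ($E{\left(P \right)} = 8 P - \frac{5}{2} = - \frac{5}{2} + 8 P$)
$M = -125$
$\left(M + E{\left(7 \right)}\right)^{2} = \left(-125 + \left(- \frac{5}{2} + 8 \cdot 7\right)\right)^{2} = \left(-125 + \left(- \frac{5}{2} + 56\right)\right)^{2} = \left(-125 + \frac{107}{2}\right)^{2} = \left(- \frac{143}{2}\right)^{2} = \frac{20449}{4}$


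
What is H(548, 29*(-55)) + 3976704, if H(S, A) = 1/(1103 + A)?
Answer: 1956538367/492 ≈ 3.9767e+6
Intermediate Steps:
H(548, 29*(-55)) + 3976704 = 1/(1103 + 29*(-55)) + 3976704 = 1/(1103 - 1595) + 3976704 = 1/(-492) + 3976704 = -1/492 + 3976704 = 1956538367/492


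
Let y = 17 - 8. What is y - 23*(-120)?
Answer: 2769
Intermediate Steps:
y = 9
y - 23*(-120) = 9 - 23*(-120) = 9 + 2760 = 2769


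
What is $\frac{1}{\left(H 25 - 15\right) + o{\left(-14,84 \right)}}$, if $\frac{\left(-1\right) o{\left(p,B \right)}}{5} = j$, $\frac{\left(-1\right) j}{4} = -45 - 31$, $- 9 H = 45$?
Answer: $- \frac{1}{1660} \approx -0.00060241$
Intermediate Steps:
$H = -5$ ($H = \left(- \frac{1}{9}\right) 45 = -5$)
$j = 304$ ($j = - 4 \left(-45 - 31\right) = \left(-4\right) \left(-76\right) = 304$)
$o{\left(p,B \right)} = -1520$ ($o{\left(p,B \right)} = \left(-5\right) 304 = -1520$)
$\frac{1}{\left(H 25 - 15\right) + o{\left(-14,84 \right)}} = \frac{1}{\left(\left(-5\right) 25 - 15\right) - 1520} = \frac{1}{\left(-125 - 15\right) - 1520} = \frac{1}{-140 - 1520} = \frac{1}{-1660} = - \frac{1}{1660}$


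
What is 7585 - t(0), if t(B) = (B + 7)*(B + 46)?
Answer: 7263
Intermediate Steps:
t(B) = (7 + B)*(46 + B)
7585 - t(0) = 7585 - (322 + 0² + 53*0) = 7585 - (322 + 0 + 0) = 7585 - 1*322 = 7585 - 322 = 7263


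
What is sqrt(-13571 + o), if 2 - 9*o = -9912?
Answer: 335*I/3 ≈ 111.67*I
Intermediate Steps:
o = 9914/9 (o = 2/9 - 1/9*(-9912) = 2/9 + 3304/3 = 9914/9 ≈ 1101.6)
sqrt(-13571 + o) = sqrt(-13571 + 9914/9) = sqrt(-112225/9) = 335*I/3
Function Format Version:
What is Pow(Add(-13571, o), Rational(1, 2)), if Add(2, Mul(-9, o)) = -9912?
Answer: Mul(Rational(335, 3), I) ≈ Mul(111.67, I)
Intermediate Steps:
o = Rational(9914, 9) (o = Add(Rational(2, 9), Mul(Rational(-1, 9), -9912)) = Add(Rational(2, 9), Rational(3304, 3)) = Rational(9914, 9) ≈ 1101.6)
Pow(Add(-13571, o), Rational(1, 2)) = Pow(Add(-13571, Rational(9914, 9)), Rational(1, 2)) = Pow(Rational(-112225, 9), Rational(1, 2)) = Mul(Rational(335, 3), I)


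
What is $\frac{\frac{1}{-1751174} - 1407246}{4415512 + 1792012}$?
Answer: $- \frac{2464332606805}{10870454633176} \approx -0.2267$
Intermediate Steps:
$\frac{\frac{1}{-1751174} - 1407246}{4415512 + 1792012} = \frac{- \frac{1}{1751174} - 1407246}{6207524} = \left(- \frac{2464332606805}{1751174}\right) \frac{1}{6207524} = - \frac{2464332606805}{10870454633176}$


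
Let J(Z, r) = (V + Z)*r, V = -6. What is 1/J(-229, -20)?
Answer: 1/4700 ≈ 0.00021277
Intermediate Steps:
J(Z, r) = r*(-6 + Z) (J(Z, r) = (-6 + Z)*r = r*(-6 + Z))
1/J(-229, -20) = 1/(-20*(-6 - 229)) = 1/(-20*(-235)) = 1/4700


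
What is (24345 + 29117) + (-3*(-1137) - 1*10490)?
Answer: 46383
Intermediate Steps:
(24345 + 29117) + (-3*(-1137) - 1*10490) = 53462 + (3411 - 10490) = 53462 - 7079 = 46383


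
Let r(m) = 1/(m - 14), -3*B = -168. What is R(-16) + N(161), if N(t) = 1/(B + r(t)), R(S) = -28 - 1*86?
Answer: -938415/8233 ≈ -113.98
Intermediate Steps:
B = 56 (B = -1/3*(-168) = 56)
r(m) = 1/(-14 + m)
R(S) = -114 (R(S) = -28 - 86 = -114)
N(t) = 1/(56 + 1/(-14 + t))
R(-16) + N(161) = -114 + (-14 + 161)/(-783 + 56*161) = -114 + 147/(-783 + 9016) = -114 + 147/8233 = -938415/8233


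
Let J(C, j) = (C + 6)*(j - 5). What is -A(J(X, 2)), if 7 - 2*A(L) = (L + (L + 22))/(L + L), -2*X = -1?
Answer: -128/39 ≈ -3.2821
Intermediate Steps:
X = 1/2 (X = -1/2*(-1) = 1/2 ≈ 0.50000)
J(C, j) = (-5 + j)*(6 + C) (J(C, j) = (6 + C)*(-5 + j) = (-5 + j)*(6 + C))
A(L) = 7/2 - (22 + 2*L)/(4*L) (A(L) = 7/2 - (L + (L + 22))/(2*(L + L)) = 7/2 - (L + (22 + L))/(2*(2*L)) = 7/2 - (22 + 2*L)*1/(2*L)/2 = 7/2 - (22 + 2*L)/(4*L))
-A(J(X, 2)) = -(3 - 11/(2*(-30 - 5*1/2 + 6*2 + (1/2)*2))) = -(3 - 11/(2*(-30 - 5/2 + 12 + 1))) = -(3 - 11/(2*(-39/2))) = -(3 - 11/2*(-2/39)) = -(3 + 11/39) = -1*128/39 = -128/39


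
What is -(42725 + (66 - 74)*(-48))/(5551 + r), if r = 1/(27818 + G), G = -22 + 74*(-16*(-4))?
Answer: -1402421988/180585133 ≈ -7.7660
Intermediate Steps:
G = 4714 (G = -22 + 74*64 = -22 + 4736 = 4714)
r = 1/32532 (r = 1/(27818 + 4714) = 1/32532 ≈ 3.0739e-5)
-(42725 + (66 - 74)*(-48))/(5551 + r) = -(42725 + (66 - 74)*(-48))/(5551 + 1/32532) = -(42725 - 8*(-48))/180585133/32532 = -(42725 + 384)*32532/180585133 = -43109*32532/180585133 = -1*1402421988/180585133 = -1402421988/180585133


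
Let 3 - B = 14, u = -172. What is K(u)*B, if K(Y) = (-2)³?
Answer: 88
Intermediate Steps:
K(Y) = -8
B = -11 (B = 3 - 1*14 = 3 - 14 = -11)
K(u)*B = -8*(-11) = 88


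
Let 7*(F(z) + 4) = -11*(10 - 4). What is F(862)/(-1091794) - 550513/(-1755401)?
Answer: 2103746269974/6707876977879 ≈ 0.31362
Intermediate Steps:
F(z) = -94/7 (F(z) = -4 + (-11*(10 - 4))/7 = -4 + (-11*6)/7 = -4 + (⅐)*(-66) = -4 - 66/7 = -94/7)
F(862)/(-1091794) - 550513/(-1755401) = -94/7/(-1091794) - 550513/(-1755401) = -94/7*(-1/1091794) - 550513*(-1/1755401) = 47/3821279 + 550513/1755401 = 2103746269974/6707876977879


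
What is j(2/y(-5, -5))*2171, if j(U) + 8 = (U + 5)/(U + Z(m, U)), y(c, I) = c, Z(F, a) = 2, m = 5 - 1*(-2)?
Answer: -89011/8 ≈ -11126.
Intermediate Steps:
m = 7 (m = 5 + 2 = 7)
j(U) = -8 + (5 + U)/(2 + U) (j(U) = -8 + (U + 5)/(U + 2) = -8 + (5 + U)/(2 + U))
j(2/y(-5, -5))*2171 = ((-11 - 14/(-5))/(2 + 2/(-5)))*2171 = ((-11 - 14*(-1)/5)/(2 + 2*(-1/5)))*2171 = ((-11 - 7*(-2/5))/(2 - 2/5))*2171 = ((-11 + 14/5)/(8/5))*2171 = ((5/8)*(-41/5))*2171 = -41/8*2171 = -89011/8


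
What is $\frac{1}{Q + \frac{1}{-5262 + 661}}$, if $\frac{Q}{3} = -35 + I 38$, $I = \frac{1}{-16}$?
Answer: $- \frac{36808}{4127105} \approx -0.0089186$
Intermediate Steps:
$I = - \frac{1}{16} \approx -0.0625$
$Q = - \frac{897}{8}$ ($Q = 3 \left(-35 - \frac{19}{8}\right) = 3 \left(- \frac{299}{8}\right) = - \frac{897}{8} \approx -112.13$)
$\frac{1}{Q + \frac{1}{-5262 + 661}} = \frac{1}{- \frac{897}{8} + \frac{1}{-5262 + 661}} = \frac{1}{- \frac{897}{8} + \frac{1}{-4601}} = \frac{1}{- \frac{897}{8} - \frac{1}{4601}} = \frac{1}{- \frac{4127105}{36808}} = - \frac{36808}{4127105}$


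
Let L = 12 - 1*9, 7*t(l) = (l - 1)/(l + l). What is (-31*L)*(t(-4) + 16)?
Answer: -83793/56 ≈ -1496.3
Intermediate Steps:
t(l) = (-1 + l)/(14*l) (t(l) = ((l - 1)/(l + l))/7 = ((-1 + l)/((2*l)))/7 = ((-1 + l)*(1/(2*l)))/7 = ((-1 + l)/(2*l))/7 = (-1 + l)/(14*l))
L = 3 (L = 12 - 9 = 3)
(-31*L)*(t(-4) + 16) = (-31*3)*((1/14)*(-1 - 4)/(-4) + 16) = -93*((1/14)*(-¼)*(-5) + 16) = -93*(5/56 + 16) = -93*901/56 = -83793/56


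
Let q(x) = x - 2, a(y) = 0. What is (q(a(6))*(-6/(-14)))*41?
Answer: -246/7 ≈ -35.143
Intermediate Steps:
q(x) = -2 + x
(q(a(6))*(-6/(-14)))*41 = ((-2 + 0)*(-6/(-14)))*41 = -(-12)*(-1)/14*41 = -2*3/7*41 = -6/7*41 = -246/7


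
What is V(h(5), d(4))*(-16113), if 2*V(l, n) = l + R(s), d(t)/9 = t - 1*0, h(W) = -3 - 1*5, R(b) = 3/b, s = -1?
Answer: 177243/2 ≈ 88622.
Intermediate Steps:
h(W) = -8 (h(W) = -3 - 5 = -8)
d(t) = 9*t (d(t) = 9*(t - 1*0) = 9*(t + 0) = 9*t)
V(l, n) = -3/2 + l/2 (V(l, n) = (l + 3/(-1))/2 = (l + 3*(-1))/2 = (l - 3)/2 = (-3 + l)/2 = -3/2 + l/2)
V(h(5), d(4))*(-16113) = (-3/2 + (½)*(-8))*(-16113) = (-3/2 - 4)*(-16113) = -11/2*(-16113) = 177243/2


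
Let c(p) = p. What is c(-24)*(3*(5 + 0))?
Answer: -360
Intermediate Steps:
c(-24)*(3*(5 + 0)) = -72*(5 + 0) = -72*5 = -24*15 = -360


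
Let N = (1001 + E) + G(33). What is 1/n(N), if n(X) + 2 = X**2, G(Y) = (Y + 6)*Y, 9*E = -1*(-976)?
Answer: 81/465178462 ≈ 1.7413e-7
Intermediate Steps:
E = 976/9 (E = (-1*(-976))/9 = (1/9)*976 = 976/9 ≈ 108.44)
G(Y) = Y*(6 + Y) (G(Y) = (6 + Y)*Y = Y*(6 + Y))
N = 21568/9 (N = (1001 + 976/9) + 33*(6 + 33) = 9985/9 + 33*39 = 9985/9 + 1287 = 21568/9 ≈ 2396.4)
n(X) = -2 + X**2
1/n(N) = 1/(-2 + (21568/9)**2) = 1/(-2 + 465178624/81) = 1/(465178462/81) = 81/465178462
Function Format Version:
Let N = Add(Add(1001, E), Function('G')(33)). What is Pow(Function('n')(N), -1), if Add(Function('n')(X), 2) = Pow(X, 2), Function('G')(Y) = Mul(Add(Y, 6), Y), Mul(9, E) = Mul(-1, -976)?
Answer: Rational(81, 465178462) ≈ 1.7413e-7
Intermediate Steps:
E = Rational(976, 9) (E = Mul(Rational(1, 9), Mul(-1, -976)) = Mul(Rational(1, 9), 976) = Rational(976, 9) ≈ 108.44)
Function('G')(Y) = Mul(Y, Add(6, Y)) (Function('G')(Y) = Mul(Add(6, Y), Y) = Mul(Y, Add(6, Y)))
N = Rational(21568, 9) (N = Add(Add(1001, Rational(976, 9)), Mul(33, Add(6, 33))) = Add(Rational(9985, 9), Mul(33, 39)) = Add(Rational(9985, 9), 1287) = Rational(21568, 9) ≈ 2396.4)
Function('n')(X) = Add(-2, Pow(X, 2))
Pow(Function('n')(N), -1) = Pow(Add(-2, Pow(Rational(21568, 9), 2)), -1) = Pow(Add(-2, Rational(465178624, 81)), -1) = Pow(Rational(465178462, 81), -1) = Rational(81, 465178462)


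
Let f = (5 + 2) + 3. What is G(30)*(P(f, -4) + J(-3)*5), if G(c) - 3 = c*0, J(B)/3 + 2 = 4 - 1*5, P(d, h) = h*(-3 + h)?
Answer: -51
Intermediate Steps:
f = 10 (f = 7 + 3 = 10)
J(B) = -9 (J(B) = -6 + 3*(4 - 1*5) = -6 + 3*(4 - 5) = -6 + 3*(-1) = -6 - 3 = -9)
G(c) = 3 (G(c) = 3 + c*0 = 3 + 0 = 3)
G(30)*(P(f, -4) + J(-3)*5) = 3*(-4*(-3 - 4) - 9*5) = 3*(-4*(-7) - 45) = 3*(28 - 45) = 3*(-17) = -51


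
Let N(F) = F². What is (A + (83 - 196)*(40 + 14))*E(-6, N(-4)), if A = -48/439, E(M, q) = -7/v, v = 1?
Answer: 18751782/439 ≈ 42715.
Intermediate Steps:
E(M, q) = -7 (E(M, q) = -7/1 = -7*1 = -7)
A = -48/439 (A = -48*1/439 = -48/439 ≈ -0.10934)
(A + (83 - 196)*(40 + 14))*E(-6, N(-4)) = (-48/439 + (83 - 196)*(40 + 14))*(-7) = (-48/439 - 113*54)*(-7) = (-48/439 - 6102)*(-7) = -2678826/439*(-7) = 18751782/439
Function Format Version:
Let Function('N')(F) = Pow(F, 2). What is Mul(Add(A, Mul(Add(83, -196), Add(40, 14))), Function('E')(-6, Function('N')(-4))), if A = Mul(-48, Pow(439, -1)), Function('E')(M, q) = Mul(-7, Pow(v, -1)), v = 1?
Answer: Rational(18751782, 439) ≈ 42715.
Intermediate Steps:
Function('E')(M, q) = -7 (Function('E')(M, q) = Mul(-7, Pow(1, -1)) = Mul(-7, 1) = -7)
A = Rational(-48, 439) (A = Mul(-48, Rational(1, 439)) = Rational(-48, 439) ≈ -0.10934)
Mul(Add(A, Mul(Add(83, -196), Add(40, 14))), Function('E')(-6, Function('N')(-4))) = Mul(Add(Rational(-48, 439), Mul(Add(83, -196), Add(40, 14))), -7) = Mul(Add(Rational(-48, 439), Mul(-113, 54)), -7) = Mul(Add(Rational(-48, 439), -6102), -7) = Mul(Rational(-2678826, 439), -7) = Rational(18751782, 439)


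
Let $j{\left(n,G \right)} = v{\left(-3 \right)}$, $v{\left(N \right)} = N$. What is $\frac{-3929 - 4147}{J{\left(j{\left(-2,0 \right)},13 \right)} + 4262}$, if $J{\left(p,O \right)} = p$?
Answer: $- \frac{8076}{4259} \approx -1.8962$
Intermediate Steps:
$j{\left(n,G \right)} = -3$
$\frac{-3929 - 4147}{J{\left(j{\left(-2,0 \right)},13 \right)} + 4262} = \frac{-3929 - 4147}{-3 + 4262} = - \frac{8076}{4259}$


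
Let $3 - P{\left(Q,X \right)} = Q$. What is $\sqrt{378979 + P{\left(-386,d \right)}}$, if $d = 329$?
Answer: $6 \sqrt{10538} \approx 615.93$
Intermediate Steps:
$P{\left(Q,X \right)} = 3 - Q$
$\sqrt{378979 + P{\left(-386,d \right)}} = \sqrt{378979 + \left(3 - -386\right)} = \sqrt{378979 + \left(3 + 386\right)} = \sqrt{378979 + 389} = \sqrt{379368} = 6 \sqrt{10538}$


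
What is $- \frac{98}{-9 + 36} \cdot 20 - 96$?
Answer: $- \frac{4552}{27} \approx -168.59$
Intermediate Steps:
$- \frac{98}{-9 + 36} \cdot 20 - 96 = - \frac{98}{27} \cdot 20 - 96 = \left(-98\right) \frac{1}{27} \cdot 20 - 96 = \left(- \frac{98}{27}\right) 20 - 96 = - \frac{1960}{27} - 96 = - \frac{4552}{27}$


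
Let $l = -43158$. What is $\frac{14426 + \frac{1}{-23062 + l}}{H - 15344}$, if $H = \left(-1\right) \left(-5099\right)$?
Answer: $- \frac{955289719}{678423900} \approx -1.4081$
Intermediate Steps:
$H = 5099$
$\frac{14426 + \frac{1}{-23062 + l}}{H - 15344} = \frac{14426 + \frac{1}{-23062 - 43158}}{5099 - 15344} = \frac{14426 + \frac{1}{-66220}}{-10245} = \left(14426 - \frac{1}{66220}\right) \left(- \frac{1}{10245}\right) = \frac{955289719}{66220} \left(- \frac{1}{10245}\right) = - \frac{955289719}{678423900}$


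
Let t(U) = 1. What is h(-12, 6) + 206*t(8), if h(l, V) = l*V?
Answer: 134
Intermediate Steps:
h(l, V) = V*l
h(-12, 6) + 206*t(8) = 6*(-12) + 206*1 = -72 + 206 = 134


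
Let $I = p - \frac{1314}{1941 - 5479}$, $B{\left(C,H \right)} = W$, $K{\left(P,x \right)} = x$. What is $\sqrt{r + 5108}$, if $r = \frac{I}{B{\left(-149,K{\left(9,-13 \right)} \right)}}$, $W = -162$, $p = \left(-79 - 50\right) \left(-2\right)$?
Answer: $\frac{\sqrt{5177450345370}}{31842} \approx 71.459$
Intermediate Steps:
$p = 258$ ($p = \left(-129\right) \left(-2\right) = 258$)
$B{\left(C,H \right)} = -162$
$I = \frac{457059}{1769}$ ($I = 258 - \frac{1314}{1941 - 5479} = 258 - \frac{1314}{-3538} = 258 - - \frac{657}{1769} = 258 + \frac{657}{1769} = \frac{457059}{1769} \approx 258.37$)
$r = - \frac{152353}{95526}$ ($r = \frac{457059}{1769 \left(-162\right)} = \frac{457059}{1769} \left(- \frac{1}{162}\right) = - \frac{152353}{95526} \approx -1.5949$)
$\sqrt{r + 5108} = \sqrt{- \frac{152353}{95526} + 5108} = \sqrt{\frac{487794455}{95526}} = \frac{\sqrt{5177450345370}}{31842}$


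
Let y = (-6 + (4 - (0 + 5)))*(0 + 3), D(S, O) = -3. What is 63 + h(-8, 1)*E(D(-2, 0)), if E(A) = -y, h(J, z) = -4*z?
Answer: -21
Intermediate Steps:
y = -21 (y = (-6 + (4 - 1*5))*3 = (-6 + (4 - 5))*3 = (-6 - 1)*3 = -7*3 = -21)
E(A) = 21 (E(A) = -1*(-21) = 21)
63 + h(-8, 1)*E(D(-2, 0)) = 63 - 4*1*21 = 63 - 4*21 = 63 - 84 = -21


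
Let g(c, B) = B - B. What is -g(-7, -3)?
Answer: 0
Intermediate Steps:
g(c, B) = 0
-g(-7, -3) = -1*0 = 0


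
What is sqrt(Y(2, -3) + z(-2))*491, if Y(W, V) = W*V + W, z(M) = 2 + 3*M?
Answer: 982*I*sqrt(2) ≈ 1388.8*I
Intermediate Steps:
Y(W, V) = W + V*W (Y(W, V) = V*W + W = W + V*W)
sqrt(Y(2, -3) + z(-2))*491 = sqrt(2*(1 - 3) + (2 + 3*(-2)))*491 = sqrt(2*(-2) + (2 - 6))*491 = sqrt(-4 - 4)*491 = sqrt(-8)*491 = (2*I*sqrt(2))*491 = 982*I*sqrt(2)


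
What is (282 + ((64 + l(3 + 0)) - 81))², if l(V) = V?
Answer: 71824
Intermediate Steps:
(282 + ((64 + l(3 + 0)) - 81))² = (282 + ((64 + (3 + 0)) - 81))² = (282 + ((64 + 3) - 81))² = (282 + (67 - 81))² = (282 - 14)² = 268² = 71824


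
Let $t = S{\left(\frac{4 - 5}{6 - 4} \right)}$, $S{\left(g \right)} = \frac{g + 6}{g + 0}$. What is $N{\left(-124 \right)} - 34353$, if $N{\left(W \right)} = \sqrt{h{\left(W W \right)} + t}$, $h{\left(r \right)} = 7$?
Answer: $-34353 + 2 i \approx -34353.0 + 2.0 i$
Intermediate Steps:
$S{\left(g \right)} = \frac{6 + g}{g}$
$t = -11$ ($t = \frac{6 + \frac{4 - 5}{6 - 4}}{\left(4 - 5\right) \frac{1}{6 - 4}} = \frac{6 - \frac{1}{2}}{\left(-1\right) \frac{1}{2}} = \frac{6 - \frac{1}{2}}{- \frac{1}{2}} = \left(-2\right) \frac{11}{2} = -11$)
$N{\left(W \right)} = 2 i$ ($N{\left(W \right)} = \sqrt{7 - 11} = \sqrt{-4} = 2 i$)
$N{\left(-124 \right)} - 34353 = 2 i - 34353 = -34353 + 2 i$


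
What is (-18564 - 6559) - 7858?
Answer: -32981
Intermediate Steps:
(-18564 - 6559) - 7858 = -25123 - 7858 = -32981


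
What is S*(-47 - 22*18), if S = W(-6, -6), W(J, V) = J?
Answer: 2658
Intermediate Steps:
S = -6
S*(-47 - 22*18) = -6*(-47 - 22*18) = -6*(-47 - 396) = -6*(-443) = 2658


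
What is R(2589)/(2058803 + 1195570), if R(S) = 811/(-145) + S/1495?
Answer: -167408/141093341415 ≈ -1.1865e-6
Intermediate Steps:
R(S) = -811/145 + S/1495 (R(S) = 811*(-1/145) + S*(1/1495) = -811/145 + S/1495)
R(2589)/(2058803 + 1195570) = (-811/145 + (1/1495)*2589)/(2058803 + 1195570) = (-811/145 + 2589/1495)/3254373 = -167408/43355*1/3254373 = -167408/141093341415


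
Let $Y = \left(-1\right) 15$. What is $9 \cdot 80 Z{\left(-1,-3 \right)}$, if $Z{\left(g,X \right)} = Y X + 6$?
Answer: $36720$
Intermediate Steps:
$Y = -15$
$Z{\left(g,X \right)} = 6 - 15 X$ ($Z{\left(g,X \right)} = - 15 X + 6 = 6 - 15 X$)
$9 \cdot 80 Z{\left(-1,-3 \right)} = 9 \cdot 80 \left(6 - -45\right) = 720 \left(6 + 45\right) = 720 \cdot 51 = 36720$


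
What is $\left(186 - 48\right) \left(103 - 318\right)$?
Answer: $-29670$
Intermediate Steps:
$\left(186 - 48\right) \left(103 - 318\right) = 138 \left(-215\right) = -29670$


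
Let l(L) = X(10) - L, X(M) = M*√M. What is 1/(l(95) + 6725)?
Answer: 663/4395590 - √10/4395590 ≈ 0.00015011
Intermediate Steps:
X(M) = M^(3/2)
l(L) = -L + 10*√10 (l(L) = 10^(3/2) - L = 10*√10 - L = -L + 10*√10)
1/(l(95) + 6725) = 1/((-1*95 + 10*√10) + 6725) = 1/((-95 + 10*√10) + 6725) = 1/(6630 + 10*√10)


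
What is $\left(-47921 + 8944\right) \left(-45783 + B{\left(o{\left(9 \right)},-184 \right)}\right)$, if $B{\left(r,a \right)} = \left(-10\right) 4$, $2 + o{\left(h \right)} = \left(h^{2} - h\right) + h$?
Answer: $1786043071$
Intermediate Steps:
$o{\left(h \right)} = -2 + h^{2}$ ($o{\left(h \right)} = -2 + \left(\left(h^{2} - h\right) + h\right) = -2 + h^{2}$)
$B{\left(r,a \right)} = -40$
$\left(-47921 + 8944\right) \left(-45783 + B{\left(o{\left(9 \right)},-184 \right)}\right) = \left(-47921 + 8944\right) \left(-45783 - 40\right) = \left(-38977\right) \left(-45823\right) = 1786043071$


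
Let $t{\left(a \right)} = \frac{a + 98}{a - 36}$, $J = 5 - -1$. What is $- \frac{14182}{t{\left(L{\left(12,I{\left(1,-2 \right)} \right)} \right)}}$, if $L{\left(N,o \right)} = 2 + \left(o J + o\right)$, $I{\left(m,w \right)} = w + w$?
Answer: $\frac{219821}{18} \approx 12212.0$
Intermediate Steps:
$I{\left(m,w \right)} = 2 w$
$J = 6$ ($J = 5 + 1 = 6$)
$L{\left(N,o \right)} = 2 + 7 o$ ($L{\left(N,o \right)} = 2 + \left(o 6 + o\right) = 2 + \left(6 o + o\right) = 2 + 7 o$)
$t{\left(a \right)} = \frac{98 + a}{-36 + a}$
$- \frac{14182}{t{\left(L{\left(12,I{\left(1,-2 \right)} \right)} \right)}} = - \frac{14182}{\frac{1}{-36 + \left(2 + 7 \cdot 2 \left(-2\right)\right)} \left(98 + \left(2 + 7 \cdot 2 \left(-2\right)\right)\right)} = - \frac{14182}{\frac{1}{-36 + \left(2 + 7 \left(-4\right)\right)} \left(98 + \left(2 + 7 \left(-4\right)\right)\right)} = - \frac{14182}{\frac{1}{-36 + \left(2 - 28\right)} \left(98 + \left(2 - 28\right)\right)} = - \frac{14182}{\frac{1}{-36 - 26} \left(98 - 26\right)} = - \frac{14182}{\frac{1}{-62} \cdot 72} = - \frac{14182}{\left(- \frac{1}{62}\right) 72} = - \frac{14182}{- \frac{36}{31}} = \left(-14182\right) \left(- \frac{31}{36}\right) = \frac{219821}{18}$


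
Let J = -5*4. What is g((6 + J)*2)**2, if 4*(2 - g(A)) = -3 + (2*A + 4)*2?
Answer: 13225/16 ≈ 826.56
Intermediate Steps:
J = -20
g(A) = 3/4 - A (g(A) = 2 - (-3 + (2*A + 4)*2)/4 = 2 - (-3 + (4 + 2*A)*2)/4 = 2 - (-3 + (8 + 4*A))/4 = 2 - (5 + 4*A)/4 = 2 + (-5/4 - A) = 3/4 - A)
g((6 + J)*2)**2 = (3/4 - (6 - 20)*2)**2 = (3/4 - (-14)*2)**2 = (3/4 - 1*(-28))**2 = (3/4 + 28)**2 = (115/4)**2 = 13225/16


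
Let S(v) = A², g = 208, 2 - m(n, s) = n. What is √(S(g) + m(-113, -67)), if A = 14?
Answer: √311 ≈ 17.635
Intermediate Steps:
m(n, s) = 2 - n
S(v) = 196 (S(v) = 14² = 196)
√(S(g) + m(-113, -67)) = √(196 + (2 - 1*(-113))) = √(196 + (2 + 113)) = √(196 + 115) = √311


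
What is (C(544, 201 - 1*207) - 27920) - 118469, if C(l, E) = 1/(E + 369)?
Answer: -53139206/363 ≈ -1.4639e+5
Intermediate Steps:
C(l, E) = 1/(369 + E)
(C(544, 201 - 1*207) - 27920) - 118469 = (1/(369 + (201 - 1*207)) - 27920) - 118469 = (1/(369 + (201 - 207)) - 27920) - 118469 = (1/(369 - 6) - 27920) - 118469 = (1/363 - 27920) - 118469 = -10134959/363 - 118469 = -53139206/363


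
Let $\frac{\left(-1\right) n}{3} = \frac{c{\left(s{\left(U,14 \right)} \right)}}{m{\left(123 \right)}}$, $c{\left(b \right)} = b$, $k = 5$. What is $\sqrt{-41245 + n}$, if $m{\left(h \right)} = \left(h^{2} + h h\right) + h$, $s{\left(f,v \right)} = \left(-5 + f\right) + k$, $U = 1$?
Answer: $\frac{2 i \sqrt{1057481887683}}{10127} \approx 203.09 i$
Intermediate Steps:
$s{\left(f,v \right)} = f$ ($s{\left(f,v \right)} = \left(-5 + f\right) + 5 = f$)
$m{\left(h \right)} = h + 2 h^{2}$ ($m{\left(h \right)} = \left(h^{2} + h^{2}\right) + h = 2 h^{2} + h = h + 2 h^{2}$)
$n = - \frac{1}{10127}$ ($n = - 3 \cdot 1 \frac{1}{123 \left(1 + 2 \cdot 123\right)} = - 3 \cdot 1 \frac{1}{123 \left(1 + 246\right)} = - 3 \cdot 1 \frac{1}{123 \cdot 247} = - 3 \cdot 1 \cdot \frac{1}{30381} = \left(-3\right) \frac{1}{30381} = - \frac{1}{10127} \approx -9.8746 \cdot 10^{-5}$)
$\sqrt{-41245 + n} = \sqrt{-41245 - \frac{1}{10127}} = \sqrt{- \frac{417688116}{10127}} = \frac{2 i \sqrt{1057481887683}}{10127}$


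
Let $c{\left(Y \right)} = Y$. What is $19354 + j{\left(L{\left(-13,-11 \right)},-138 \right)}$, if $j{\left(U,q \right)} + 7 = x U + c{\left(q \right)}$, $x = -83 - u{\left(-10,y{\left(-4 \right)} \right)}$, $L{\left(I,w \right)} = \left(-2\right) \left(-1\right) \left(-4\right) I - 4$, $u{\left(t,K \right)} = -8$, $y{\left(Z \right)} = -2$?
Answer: $11709$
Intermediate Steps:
$L{\left(I,w \right)} = -4 - 8 I$ ($L{\left(I,w \right)} = 2 \left(-4\right) I - 4 = - 8 I - 4 = -4 - 8 I$)
$x = -75$ ($x = -83 - -8 = -83 + 8 = -75$)
$j{\left(U,q \right)} = -7 + q - 75 U$ ($j{\left(U,q \right)} = -7 - \left(- q + 75 U\right) = -7 + q - 75 U$)
$19354 + j{\left(L{\left(-13,-11 \right)},-138 \right)} = 19354 - \left(145 + 75 \left(-4 - -104\right)\right) = 19354 - \left(145 + 75 \left(-4 + 104\right)\right) = 19354 - 7645 = 11709$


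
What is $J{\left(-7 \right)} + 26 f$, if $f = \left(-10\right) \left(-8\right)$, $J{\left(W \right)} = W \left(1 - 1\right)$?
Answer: $2080$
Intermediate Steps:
$J{\left(W \right)} = 0$ ($J{\left(W \right)} = W 0 = 0$)
$f = 80$
$J{\left(-7 \right)} + 26 f = 0 + 26 \cdot 80 = 0 + 2080 = 2080$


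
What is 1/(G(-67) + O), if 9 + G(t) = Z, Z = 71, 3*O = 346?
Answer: 3/532 ≈ 0.0056391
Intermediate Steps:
O = 346/3 (O = (⅓)*346 = 346/3 ≈ 115.33)
G(t) = 62 (G(t) = -9 + 71 = 62)
1/(G(-67) + O) = 1/(62 + 346/3) = 1/(532/3) = 3/532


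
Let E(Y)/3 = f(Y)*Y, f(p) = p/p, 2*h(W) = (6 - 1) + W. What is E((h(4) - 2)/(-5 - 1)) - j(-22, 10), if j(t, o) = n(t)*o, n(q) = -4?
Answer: 155/4 ≈ 38.750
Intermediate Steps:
h(W) = 5/2 + W/2 (h(W) = ((6 - 1) + W)/2 = (5 + W)/2 = 5/2 + W/2)
j(t, o) = -4*o
f(p) = 1
E(Y) = 3*Y (E(Y) = 3*(1*Y) = 3*Y)
E((h(4) - 2)/(-5 - 1)) - j(-22, 10) = 3*(((5/2 + (1/2)*4) - 2)/(-5 - 1)) - (-4)*10 = 3*(((5/2 + 2) - 2)/(-6)) - 1*(-40) = 3*((9/2 - 2)*(-1/6)) + 40 = 3*((5/2)*(-1/6)) + 40 = 3*(-5/12) + 40 = -5/4 + 40 = 155/4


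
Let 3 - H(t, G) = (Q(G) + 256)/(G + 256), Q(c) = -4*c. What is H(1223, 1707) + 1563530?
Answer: 3069221851/1963 ≈ 1.5635e+6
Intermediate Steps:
Q(c) = -4*c
H(t, G) = 3 - (256 - 4*G)/(256 + G) (H(t, G) = 3 - (-4*G + 256)/(G + 256) = 3 - (256 - 4*G)/(256 + G))
H(1223, 1707) + 1563530 = (512 + 7*1707)/(256 + 1707) + 1563530 = (512 + 11949)/1963 + 1563530 = (1/1963)*12461 + 1563530 = 12461/1963 + 1563530 = 3069221851/1963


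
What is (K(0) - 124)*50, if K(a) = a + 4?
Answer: -6000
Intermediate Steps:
K(a) = 4 + a
(K(0) - 124)*50 = ((4 + 0) - 124)*50 = (4 - 124)*50 = -120*50 = -6000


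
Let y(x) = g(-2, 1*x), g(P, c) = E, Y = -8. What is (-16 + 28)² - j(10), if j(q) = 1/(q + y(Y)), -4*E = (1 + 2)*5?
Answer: 3596/25 ≈ 143.84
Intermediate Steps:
E = -15/4 (E = -(1 + 2)*5/4 = -3*5/4 = -¼*15 = -15/4 ≈ -3.7500)
g(P, c) = -15/4
y(x) = -15/4
j(q) = 1/(-15/4 + q) (j(q) = 1/(q - 15/4) = 1/(-15/4 + q))
(-16 + 28)² - j(10) = (-16 + 28)² - 4/(-15 + 4*10) = 12² - 4/(-15 + 40) = 144 - 4/25 = 3596/25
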